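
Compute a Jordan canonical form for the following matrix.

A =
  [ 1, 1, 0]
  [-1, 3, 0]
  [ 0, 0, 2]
J_2(2) ⊕ J_1(2)

The characteristic polynomial is
  det(x·I − A) = x^3 - 6*x^2 + 12*x - 8 = (x - 2)^3

Eigenvalues and multiplicities (the geometric multiplicity of λ is n − rank(A − λI), which equals the number of Jordan blocks for λ):
  λ = 2: algebraic multiplicity = 3, geometric multiplicity = 2

Determining the block sizes for each eigenvalue:
  λ = 2: 2 blocks summing to 3 forces exactly one block of size 2 and the rest size 1 → block sizes [2, 1]

Assembling the blocks gives a Jordan form
J =
  [2, 1, 0]
  [0, 2, 0]
  [0, 0, 2]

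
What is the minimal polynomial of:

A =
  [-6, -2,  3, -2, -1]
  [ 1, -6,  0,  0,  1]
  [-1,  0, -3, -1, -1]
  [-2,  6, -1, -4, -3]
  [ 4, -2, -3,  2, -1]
x^3 + 12*x^2 + 48*x + 64

The characteristic polynomial is χ_A(x) = (x + 4)^5, so the eigenvalues are known. The minimal polynomial is
  m_A(x) = Π_λ (x − λ)^{k_λ}
where k_λ is the size of the *largest* Jordan block for λ (equivalently, the smallest k with (A − λI)^k v = 0 for every generalised eigenvector v of λ).

  λ = -4: largest Jordan block has size 3, contributing (x + 4)^3

So m_A(x) = (x + 4)^3 = x^3 + 12*x^2 + 48*x + 64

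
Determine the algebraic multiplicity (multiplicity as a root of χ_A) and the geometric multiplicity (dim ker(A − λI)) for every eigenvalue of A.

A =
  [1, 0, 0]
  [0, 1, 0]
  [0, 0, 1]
λ = 1: alg = 3, geom = 3

Step 1 — factor the characteristic polynomial to read off the algebraic multiplicities:
  χ_A(x) = (x - 1)^3

Step 2 — compute geometric multiplicities via the rank-nullity identity g(λ) = n − rank(A − λI):
  rank(A − (1)·I) = 0, so dim ker(A − (1)·I) = n − 0 = 3

Summary:
  λ = 1: algebraic multiplicity = 3, geometric multiplicity = 3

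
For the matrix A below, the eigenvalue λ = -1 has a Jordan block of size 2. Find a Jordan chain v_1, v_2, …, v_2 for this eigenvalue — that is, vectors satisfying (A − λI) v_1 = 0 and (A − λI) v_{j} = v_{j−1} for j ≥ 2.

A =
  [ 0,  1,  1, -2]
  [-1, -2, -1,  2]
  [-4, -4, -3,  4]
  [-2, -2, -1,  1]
A Jordan chain for λ = -1 of length 2:
v_1 = (1, -1, -4, -2)ᵀ
v_2 = (1, 0, 0, 0)ᵀ

Let N = A − (-1)·I. We want v_2 with N^2 v_2 = 0 but N^1 v_2 ≠ 0; then v_{j-1} := N · v_j for j = 2, …, 2.

Pick v_2 = (1, 0, 0, 0)ᵀ.
Then v_1 = N · v_2 = (1, -1, -4, -2)ᵀ.

Sanity check: (A − (-1)·I) v_1 = (0, 0, 0, 0)ᵀ = 0. ✓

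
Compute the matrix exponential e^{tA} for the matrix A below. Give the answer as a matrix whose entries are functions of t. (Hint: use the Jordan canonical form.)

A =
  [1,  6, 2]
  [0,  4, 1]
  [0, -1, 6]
e^{tA} =
  [exp(t), -2*t*exp(5*t) + 2*exp(5*t) - 2*exp(t), 2*t*exp(5*t)]
  [0, -t*exp(5*t) + exp(5*t), t*exp(5*t)]
  [0, -t*exp(5*t), t*exp(5*t) + exp(5*t)]

Strategy: write A = P · J · P⁻¹ where J is a Jordan canonical form, so e^{tA} = P · e^{tJ} · P⁻¹, and e^{tJ} can be computed block-by-block.

A has Jordan form
J =
  [1, 0, 0]
  [0, 5, 1]
  [0, 0, 5]
(up to reordering of blocks).

Per-block formulas:
  For a 2×2 Jordan block J_2(5): exp(t · J_2(5)) = e^(5t)·(I + t·N), where N is the 2×2 nilpotent shift.
  For a 1×1 block at λ = 1: exp(t · [1]) = [e^(1t)].

After assembling e^{tJ} and conjugating by P, we get:

e^{tA} =
  [exp(t), -2*t*exp(5*t) + 2*exp(5*t) - 2*exp(t), 2*t*exp(5*t)]
  [0, -t*exp(5*t) + exp(5*t), t*exp(5*t)]
  [0, -t*exp(5*t), t*exp(5*t) + exp(5*t)]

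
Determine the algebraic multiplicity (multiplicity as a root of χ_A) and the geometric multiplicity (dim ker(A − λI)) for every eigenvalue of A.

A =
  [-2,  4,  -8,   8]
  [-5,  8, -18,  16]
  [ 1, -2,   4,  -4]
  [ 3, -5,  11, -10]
λ = 0: alg = 4, geom = 2

Step 1 — factor the characteristic polynomial to read off the algebraic multiplicities:
  χ_A(x) = x^4

Step 2 — compute geometric multiplicities via the rank-nullity identity g(λ) = n − rank(A − λI):
  rank(A − (0)·I) = 2, so dim ker(A − (0)·I) = n − 2 = 2

Summary:
  λ = 0: algebraic multiplicity = 4, geometric multiplicity = 2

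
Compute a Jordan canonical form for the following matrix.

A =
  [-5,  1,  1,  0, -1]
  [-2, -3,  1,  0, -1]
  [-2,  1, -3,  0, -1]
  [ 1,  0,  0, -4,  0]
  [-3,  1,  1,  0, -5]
J_3(-4) ⊕ J_1(-4) ⊕ J_1(-4)

The characteristic polynomial is
  det(x·I − A) = x^5 + 20*x^4 + 160*x^3 + 640*x^2 + 1280*x + 1024 = (x + 4)^5

Eigenvalues and multiplicities (the geometric multiplicity of λ is n − rank(A − λI), which equals the number of Jordan blocks for λ):
  λ = -4: algebraic multiplicity = 5, geometric multiplicity = 3

Determining the block sizes for each eigenvalue:
  λ = -4: with am = 5 and gm = 3, the partition is not yet determined (e.g. several partitions of 5 into 3 parts exist). Let N = A − (-4)·I. Computing rank(N^1) = 2, rank(N^2) = 1, rank(N^3) = 0; the number of blocks of size ≥ j is rank(N^{j−1}) − rank(N^j), giving [3, 1, 1]. So we have 1 block(s) of size 3, 2 block(s) of size 1 → block sizes [3, 1, 1]

Assembling the blocks gives a Jordan form
J =
  [-4,  1,  0,  0,  0]
  [ 0, -4,  1,  0,  0]
  [ 0,  0, -4,  0,  0]
  [ 0,  0,  0, -4,  0]
  [ 0,  0,  0,  0, -4]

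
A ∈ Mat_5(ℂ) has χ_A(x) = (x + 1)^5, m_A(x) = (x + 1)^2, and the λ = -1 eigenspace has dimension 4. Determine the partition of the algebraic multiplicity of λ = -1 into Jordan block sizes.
Block sizes for λ = -1: [2, 1, 1, 1]

Step 1 — from the characteristic polynomial, algebraic multiplicity of λ = -1 is 5. From dim ker(A − (-1)·I) = 4, there are exactly 4 Jordan blocks for λ = -1.
Step 2 — from the minimal polynomial, the factor (x + 1)^2 tells us the largest block for λ = -1 has size 2.
Step 3 — with total size 5, 4 blocks, and largest block 2, the block sizes (in nonincreasing order) are [2, 1, 1, 1].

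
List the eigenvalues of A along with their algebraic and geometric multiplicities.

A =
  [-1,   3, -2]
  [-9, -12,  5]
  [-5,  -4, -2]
λ = -5: alg = 3, geom = 1

Step 1 — factor the characteristic polynomial to read off the algebraic multiplicities:
  χ_A(x) = (x + 5)^3

Step 2 — compute geometric multiplicities via the rank-nullity identity g(λ) = n − rank(A − λI):
  rank(A − (-5)·I) = 2, so dim ker(A − (-5)·I) = n − 2 = 1

Summary:
  λ = -5: algebraic multiplicity = 3, geometric multiplicity = 1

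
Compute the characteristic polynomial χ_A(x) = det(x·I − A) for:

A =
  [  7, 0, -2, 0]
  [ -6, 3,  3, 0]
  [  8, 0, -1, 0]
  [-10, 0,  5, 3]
x^4 - 12*x^3 + 54*x^2 - 108*x + 81

Expanding det(x·I − A) (e.g. by cofactor expansion or by noting that A is similar to its Jordan form J, which has the same characteristic polynomial as A) gives
  χ_A(x) = x^4 - 12*x^3 + 54*x^2 - 108*x + 81
which factors as (x - 3)^4. The eigenvalues (with algebraic multiplicities) are λ = 3 with multiplicity 4.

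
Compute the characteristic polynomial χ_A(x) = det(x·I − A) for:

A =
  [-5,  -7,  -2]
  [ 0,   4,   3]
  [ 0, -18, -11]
x^3 + 12*x^2 + 45*x + 50

Expanding det(x·I − A) (e.g. by cofactor expansion or by noting that A is similar to its Jordan form J, which has the same characteristic polynomial as A) gives
  χ_A(x) = x^3 + 12*x^2 + 45*x + 50
which factors as (x + 2)*(x + 5)^2. The eigenvalues (with algebraic multiplicities) are λ = -5 with multiplicity 2, λ = -2 with multiplicity 1.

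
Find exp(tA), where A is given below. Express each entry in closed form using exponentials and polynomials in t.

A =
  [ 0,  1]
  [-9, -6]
e^{tA} =
  [3*t*exp(-3*t) + exp(-3*t), t*exp(-3*t)]
  [-9*t*exp(-3*t), -3*t*exp(-3*t) + exp(-3*t)]

Strategy: write A = P · J · P⁻¹ where J is a Jordan canonical form, so e^{tA} = P · e^{tJ} · P⁻¹, and e^{tJ} can be computed block-by-block.

A has Jordan form
J =
  [-3,  1]
  [ 0, -3]
(up to reordering of blocks).

Per-block formulas:
  For a 2×2 Jordan block J_2(-3): exp(t · J_2(-3)) = e^(-3t)·(I + t·N), where N is the 2×2 nilpotent shift.

After assembling e^{tJ} and conjugating by P, we get:

e^{tA} =
  [3*t*exp(-3*t) + exp(-3*t), t*exp(-3*t)]
  [-9*t*exp(-3*t), -3*t*exp(-3*t) + exp(-3*t)]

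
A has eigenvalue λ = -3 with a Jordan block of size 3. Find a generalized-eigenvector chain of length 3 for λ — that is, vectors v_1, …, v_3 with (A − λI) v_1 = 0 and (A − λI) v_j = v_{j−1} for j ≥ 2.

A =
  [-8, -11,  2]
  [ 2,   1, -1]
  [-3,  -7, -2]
A Jordan chain for λ = -3 of length 3:
v_1 = (-3, 1, -2)ᵀ
v_2 = (-5, 2, -3)ᵀ
v_3 = (1, 0, 0)ᵀ

Let N = A − (-3)·I. We want v_3 with N^3 v_3 = 0 but N^2 v_3 ≠ 0; then v_{j-1} := N · v_j for j = 3, …, 2.

Pick v_3 = (1, 0, 0)ᵀ.
Then v_2 = N · v_3 = (-5, 2, -3)ᵀ.
Then v_1 = N · v_2 = (-3, 1, -2)ᵀ.

Sanity check: (A − (-3)·I) v_1 = (0, 0, 0)ᵀ = 0. ✓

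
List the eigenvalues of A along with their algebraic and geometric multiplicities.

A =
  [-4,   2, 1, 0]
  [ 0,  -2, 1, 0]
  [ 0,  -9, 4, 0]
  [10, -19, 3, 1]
λ = -4: alg = 1, geom = 1; λ = 1: alg = 3, geom = 2

Step 1 — factor the characteristic polynomial to read off the algebraic multiplicities:
  χ_A(x) = (x - 1)^3*(x + 4)

Step 2 — compute geometric multiplicities via the rank-nullity identity g(λ) = n − rank(A − λI):
  rank(A − (-4)·I) = 3, so dim ker(A − (-4)·I) = n − 3 = 1
  rank(A − (1)·I) = 2, so dim ker(A − (1)·I) = n − 2 = 2

Summary:
  λ = -4: algebraic multiplicity = 1, geometric multiplicity = 1
  λ = 1: algebraic multiplicity = 3, geometric multiplicity = 2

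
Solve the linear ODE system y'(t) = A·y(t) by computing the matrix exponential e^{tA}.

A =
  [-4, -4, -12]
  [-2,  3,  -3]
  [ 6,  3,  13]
e^{tA} =
  [-8*t*exp(4*t) + exp(4*t), -4*t*exp(4*t), -12*t*exp(4*t)]
  [-2*t*exp(4*t), -t*exp(4*t) + exp(4*t), -3*t*exp(4*t)]
  [6*t*exp(4*t), 3*t*exp(4*t), 9*t*exp(4*t) + exp(4*t)]

Strategy: write A = P · J · P⁻¹ where J is a Jordan canonical form, so e^{tA} = P · e^{tJ} · P⁻¹, and e^{tJ} can be computed block-by-block.

A has Jordan form
J =
  [4, 1, 0]
  [0, 4, 0]
  [0, 0, 4]
(up to reordering of blocks).

Per-block formulas:
  For a 2×2 Jordan block J_2(4): exp(t · J_2(4)) = e^(4t)·(I + t·N), where N is the 2×2 nilpotent shift.
  For a 1×1 block at λ = 4: exp(t · [4]) = [e^(4t)].

After assembling e^{tJ} and conjugating by P, we get:

e^{tA} =
  [-8*t*exp(4*t) + exp(4*t), -4*t*exp(4*t), -12*t*exp(4*t)]
  [-2*t*exp(4*t), -t*exp(4*t) + exp(4*t), -3*t*exp(4*t)]
  [6*t*exp(4*t), 3*t*exp(4*t), 9*t*exp(4*t) + exp(4*t)]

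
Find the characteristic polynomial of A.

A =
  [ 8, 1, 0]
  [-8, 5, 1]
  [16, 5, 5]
x^3 - 18*x^2 + 108*x - 216

Expanding det(x·I − A) (e.g. by cofactor expansion or by noting that A is similar to its Jordan form J, which has the same characteristic polynomial as A) gives
  χ_A(x) = x^3 - 18*x^2 + 108*x - 216
which factors as (x - 6)^3. The eigenvalues (with algebraic multiplicities) are λ = 6 with multiplicity 3.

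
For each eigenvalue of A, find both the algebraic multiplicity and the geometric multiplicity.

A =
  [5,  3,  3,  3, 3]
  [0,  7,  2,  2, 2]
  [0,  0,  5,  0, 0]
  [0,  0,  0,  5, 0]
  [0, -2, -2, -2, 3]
λ = 5: alg = 5, geom = 4

Step 1 — factor the characteristic polynomial to read off the algebraic multiplicities:
  χ_A(x) = (x - 5)^5

Step 2 — compute geometric multiplicities via the rank-nullity identity g(λ) = n − rank(A − λI):
  rank(A − (5)·I) = 1, so dim ker(A − (5)·I) = n − 1 = 4

Summary:
  λ = 5: algebraic multiplicity = 5, geometric multiplicity = 4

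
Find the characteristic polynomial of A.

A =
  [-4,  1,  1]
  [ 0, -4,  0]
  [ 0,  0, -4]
x^3 + 12*x^2 + 48*x + 64

Expanding det(x·I − A) (e.g. by cofactor expansion or by noting that A is similar to its Jordan form J, which has the same characteristic polynomial as A) gives
  χ_A(x) = x^3 + 12*x^2 + 48*x + 64
which factors as (x + 4)^3. The eigenvalues (with algebraic multiplicities) are λ = -4 with multiplicity 3.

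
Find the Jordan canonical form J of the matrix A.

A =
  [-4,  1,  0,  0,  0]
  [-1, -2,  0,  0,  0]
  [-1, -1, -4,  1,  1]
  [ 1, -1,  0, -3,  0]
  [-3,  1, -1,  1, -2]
J_3(-3) ⊕ J_1(-3) ⊕ J_1(-3)

The characteristic polynomial is
  det(x·I − A) = x^5 + 15*x^4 + 90*x^3 + 270*x^2 + 405*x + 243 = (x + 3)^5

Eigenvalues and multiplicities (the geometric multiplicity of λ is n − rank(A − λI), which equals the number of Jordan blocks for λ):
  λ = -3: algebraic multiplicity = 5, geometric multiplicity = 3

Determining the block sizes for each eigenvalue:
  λ = -3: with am = 5 and gm = 3, the partition is not yet determined (e.g. several partitions of 5 into 3 parts exist). Let N = A − (-3)·I. Computing rank(N^1) = 2, rank(N^2) = 1, rank(N^3) = 0; the number of blocks of size ≥ j is rank(N^{j−1}) − rank(N^j), giving [3, 1, 1]. So we have 1 block(s) of size 3, 2 block(s) of size 1 → block sizes [3, 1, 1]

Assembling the blocks gives a Jordan form
J =
  [-3,  1,  0,  0,  0]
  [ 0, -3,  1,  0,  0]
  [ 0,  0, -3,  0,  0]
  [ 0,  0,  0, -3,  0]
  [ 0,  0,  0,  0, -3]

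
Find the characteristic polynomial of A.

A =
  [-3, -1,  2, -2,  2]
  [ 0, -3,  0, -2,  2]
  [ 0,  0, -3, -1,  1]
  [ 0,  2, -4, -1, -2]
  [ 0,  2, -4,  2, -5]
x^5 + 15*x^4 + 90*x^3 + 270*x^2 + 405*x + 243

Expanding det(x·I − A) (e.g. by cofactor expansion or by noting that A is similar to its Jordan form J, which has the same characteristic polynomial as A) gives
  χ_A(x) = x^5 + 15*x^4 + 90*x^3 + 270*x^2 + 405*x + 243
which factors as (x + 3)^5. The eigenvalues (with algebraic multiplicities) are λ = -3 with multiplicity 5.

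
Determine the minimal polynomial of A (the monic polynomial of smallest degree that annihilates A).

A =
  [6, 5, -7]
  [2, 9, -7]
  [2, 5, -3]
x^2 - 8*x + 16

The characteristic polynomial is χ_A(x) = (x - 4)^3, so the eigenvalues are known. The minimal polynomial is
  m_A(x) = Π_λ (x − λ)^{k_λ}
where k_λ is the size of the *largest* Jordan block for λ (equivalently, the smallest k with (A − λI)^k v = 0 for every generalised eigenvector v of λ).

  λ = 4: largest Jordan block has size 2, contributing (x − 4)^2

So m_A(x) = (x - 4)^2 = x^2 - 8*x + 16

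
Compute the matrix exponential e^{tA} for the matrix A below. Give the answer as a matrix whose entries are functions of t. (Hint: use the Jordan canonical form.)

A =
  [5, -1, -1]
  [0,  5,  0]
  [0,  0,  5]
e^{tA} =
  [exp(5*t), -t*exp(5*t), -t*exp(5*t)]
  [0, exp(5*t), 0]
  [0, 0, exp(5*t)]

Strategy: write A = P · J · P⁻¹ where J is a Jordan canonical form, so e^{tA} = P · e^{tJ} · P⁻¹, and e^{tJ} can be computed block-by-block.

A has Jordan form
J =
  [5, 1, 0]
  [0, 5, 0]
  [0, 0, 5]
(up to reordering of blocks).

Per-block formulas:
  For a 1×1 block at λ = 5: exp(t · [5]) = [e^(5t)].
  For a 2×2 Jordan block J_2(5): exp(t · J_2(5)) = e^(5t)·(I + t·N), where N is the 2×2 nilpotent shift.

After assembling e^{tJ} and conjugating by P, we get:

e^{tA} =
  [exp(5*t), -t*exp(5*t), -t*exp(5*t)]
  [0, exp(5*t), 0]
  [0, 0, exp(5*t)]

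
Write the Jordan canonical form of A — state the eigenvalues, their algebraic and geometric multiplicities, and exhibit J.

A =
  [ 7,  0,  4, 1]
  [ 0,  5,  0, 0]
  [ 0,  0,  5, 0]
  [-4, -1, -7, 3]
J_3(5) ⊕ J_1(5)

The characteristic polynomial is
  det(x·I − A) = x^4 - 20*x^3 + 150*x^2 - 500*x + 625 = (x - 5)^4

Eigenvalues and multiplicities (the geometric multiplicity of λ is n − rank(A − λI), which equals the number of Jordan blocks for λ):
  λ = 5: algebraic multiplicity = 4, geometric multiplicity = 2

Determining the block sizes for each eigenvalue:
  λ = 5: with am = 4 and gm = 2, the partition is not yet determined (e.g. several partitions of 4 into 2 parts exist). Let N = A − (5)·I. Computing rank(N^1) = 2, rank(N^2) = 1, rank(N^3) = 0; the number of blocks of size ≥ j is rank(N^{j−1}) − rank(N^j), giving [2, 1, 1]. So we have 1 block(s) of size 3, 1 block(s) of size 1 → block sizes [3, 1]

Assembling the blocks gives a Jordan form
J =
  [5, 1, 0, 0]
  [0, 5, 1, 0]
  [0, 0, 5, 0]
  [0, 0, 0, 5]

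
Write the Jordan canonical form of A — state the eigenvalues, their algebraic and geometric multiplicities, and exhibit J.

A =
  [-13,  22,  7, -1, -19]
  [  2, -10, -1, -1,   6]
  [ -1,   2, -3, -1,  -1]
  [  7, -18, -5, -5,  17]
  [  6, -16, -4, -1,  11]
J_3(-4) ⊕ J_2(-4)

The characteristic polynomial is
  det(x·I − A) = x^5 + 20*x^4 + 160*x^3 + 640*x^2 + 1280*x + 1024 = (x + 4)^5

Eigenvalues and multiplicities (the geometric multiplicity of λ is n − rank(A − λI), which equals the number of Jordan blocks for λ):
  λ = -4: algebraic multiplicity = 5, geometric multiplicity = 2

Determining the block sizes for each eigenvalue:
  λ = -4: with am = 5 and gm = 2, the partition is not yet determined (e.g. several partitions of 5 into 2 parts exist). Let N = A − (-4)·I. Computing rank(N^1) = 3, rank(N^2) = 1, rank(N^3) = 0; the number of blocks of size ≥ j is rank(N^{j−1}) − rank(N^j), giving [2, 2, 1]. So we have 1 block(s) of size 3, 1 block(s) of size 2 → block sizes [3, 2]

Assembling the blocks gives a Jordan form
J =
  [-4,  1,  0,  0,  0]
  [ 0, -4,  1,  0,  0]
  [ 0,  0, -4,  0,  0]
  [ 0,  0,  0, -4,  1]
  [ 0,  0,  0,  0, -4]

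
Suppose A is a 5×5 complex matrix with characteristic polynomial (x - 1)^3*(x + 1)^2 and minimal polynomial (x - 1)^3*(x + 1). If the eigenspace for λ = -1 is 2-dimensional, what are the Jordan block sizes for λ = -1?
Block sizes for λ = -1: [1, 1]

Step 1 — from the characteristic polynomial, algebraic multiplicity of λ = -1 is 2. From dim ker(A − (-1)·I) = 2, there are exactly 2 Jordan blocks for λ = -1.
Step 2 — from the minimal polynomial, the factor (x + 1) tells us the largest block for λ = -1 has size 1.
Step 3 — with total size 2, 2 blocks, and largest block 1, the block sizes (in nonincreasing order) are [1, 1].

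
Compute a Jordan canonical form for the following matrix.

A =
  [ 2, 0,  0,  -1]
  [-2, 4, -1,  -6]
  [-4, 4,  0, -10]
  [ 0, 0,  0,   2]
J_2(2) ⊕ J_2(2)

The characteristic polynomial is
  det(x·I − A) = x^4 - 8*x^3 + 24*x^2 - 32*x + 16 = (x - 2)^4

Eigenvalues and multiplicities (the geometric multiplicity of λ is n − rank(A − λI), which equals the number of Jordan blocks for λ):
  λ = 2: algebraic multiplicity = 4, geometric multiplicity = 2

Determining the block sizes for each eigenvalue:
  λ = 2: with am = 4 and gm = 2, the partition is not yet determined (e.g. several partitions of 4 into 2 parts exist). Let N = A − (2)·I. Computing rank(N^1) = 2, rank(N^2) = 0; the number of blocks of size ≥ j is rank(N^{j−1}) − rank(N^j), giving [2, 2]. So we have 2 block(s) of size 2 → block sizes [2, 2]

Assembling the blocks gives a Jordan form
J =
  [2, 1, 0, 0]
  [0, 2, 0, 0]
  [0, 0, 2, 1]
  [0, 0, 0, 2]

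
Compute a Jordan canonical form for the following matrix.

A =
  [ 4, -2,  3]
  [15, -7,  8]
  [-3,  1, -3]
J_3(-2)

The characteristic polynomial is
  det(x·I − A) = x^3 + 6*x^2 + 12*x + 8 = (x + 2)^3

Eigenvalues and multiplicities (the geometric multiplicity of λ is n − rank(A − λI), which equals the number of Jordan blocks for λ):
  λ = -2: algebraic multiplicity = 3, geometric multiplicity = 1

Determining the block sizes for each eigenvalue:
  λ = -2: one block (gm = 1), so the single block has size am = 3 → block sizes [3]

Assembling the blocks gives a Jordan form
J =
  [-2,  1,  0]
  [ 0, -2,  1]
  [ 0,  0, -2]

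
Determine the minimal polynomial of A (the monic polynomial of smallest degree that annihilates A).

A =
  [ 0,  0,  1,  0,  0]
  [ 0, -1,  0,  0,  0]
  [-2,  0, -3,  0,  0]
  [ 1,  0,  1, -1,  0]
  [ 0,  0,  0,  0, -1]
x^2 + 3*x + 2

The characteristic polynomial is χ_A(x) = (x + 1)^4*(x + 2), so the eigenvalues are known. The minimal polynomial is
  m_A(x) = Π_λ (x − λ)^{k_λ}
where k_λ is the size of the *largest* Jordan block for λ (equivalently, the smallest k with (A − λI)^k v = 0 for every generalised eigenvector v of λ).

  λ = -2: largest Jordan block has size 1, contributing (x + 2)
  λ = -1: largest Jordan block has size 1, contributing (x + 1)

So m_A(x) = (x + 1)*(x + 2) = x^2 + 3*x + 2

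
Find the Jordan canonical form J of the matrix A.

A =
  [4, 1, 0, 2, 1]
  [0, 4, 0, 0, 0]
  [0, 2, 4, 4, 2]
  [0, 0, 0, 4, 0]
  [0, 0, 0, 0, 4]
J_2(4) ⊕ J_1(4) ⊕ J_1(4) ⊕ J_1(4)

The characteristic polynomial is
  det(x·I − A) = x^5 - 20*x^4 + 160*x^3 - 640*x^2 + 1280*x - 1024 = (x - 4)^5

Eigenvalues and multiplicities (the geometric multiplicity of λ is n − rank(A − λI), which equals the number of Jordan blocks for λ):
  λ = 4: algebraic multiplicity = 5, geometric multiplicity = 4

Determining the block sizes for each eigenvalue:
  λ = 4: 4 blocks summing to 5 forces exactly one block of size 2 and the rest size 1 → block sizes [2, 1, 1, 1]

Assembling the blocks gives a Jordan form
J =
  [4, 1, 0, 0, 0]
  [0, 4, 0, 0, 0]
  [0, 0, 4, 0, 0]
  [0, 0, 0, 4, 0]
  [0, 0, 0, 0, 4]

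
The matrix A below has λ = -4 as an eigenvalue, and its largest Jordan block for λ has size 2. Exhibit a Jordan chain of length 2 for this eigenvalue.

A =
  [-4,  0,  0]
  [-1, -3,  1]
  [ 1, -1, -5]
A Jordan chain for λ = -4 of length 2:
v_1 = (0, -1, 1)ᵀ
v_2 = (1, 0, 0)ᵀ

Let N = A − (-4)·I. We want v_2 with N^2 v_2 = 0 but N^1 v_2 ≠ 0; then v_{j-1} := N · v_j for j = 2, …, 2.

Pick v_2 = (1, 0, 0)ᵀ.
Then v_1 = N · v_2 = (0, -1, 1)ᵀ.

Sanity check: (A − (-4)·I) v_1 = (0, 0, 0)ᵀ = 0. ✓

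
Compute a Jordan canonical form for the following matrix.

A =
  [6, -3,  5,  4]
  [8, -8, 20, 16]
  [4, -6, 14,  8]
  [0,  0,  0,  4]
J_2(4) ⊕ J_1(4) ⊕ J_1(4)

The characteristic polynomial is
  det(x·I − A) = x^4 - 16*x^3 + 96*x^2 - 256*x + 256 = (x - 4)^4

Eigenvalues and multiplicities (the geometric multiplicity of λ is n − rank(A − λI), which equals the number of Jordan blocks for λ):
  λ = 4: algebraic multiplicity = 4, geometric multiplicity = 3

Determining the block sizes for each eigenvalue:
  λ = 4: 3 blocks summing to 4 forces exactly one block of size 2 and the rest size 1 → block sizes [2, 1, 1]

Assembling the blocks gives a Jordan form
J =
  [4, 1, 0, 0]
  [0, 4, 0, 0]
  [0, 0, 4, 0]
  [0, 0, 0, 4]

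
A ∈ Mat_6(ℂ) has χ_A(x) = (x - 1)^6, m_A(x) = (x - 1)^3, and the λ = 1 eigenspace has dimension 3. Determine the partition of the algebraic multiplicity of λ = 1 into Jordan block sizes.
Block sizes for λ = 1: [3, 2, 1]

Step 1 — from the characteristic polynomial, algebraic multiplicity of λ = 1 is 6. From dim ker(A − (1)·I) = 3, there are exactly 3 Jordan blocks for λ = 1.
Step 2 — from the minimal polynomial, the factor (x − 1)^3 tells us the largest block for λ = 1 has size 3.
Step 3 — with total size 6, 3 blocks, and largest block 3, the block sizes (in nonincreasing order) are [3, 2, 1].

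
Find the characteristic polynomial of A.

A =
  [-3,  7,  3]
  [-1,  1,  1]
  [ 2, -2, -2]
x^3 + 4*x^2 + 4*x

Expanding det(x·I − A) (e.g. by cofactor expansion or by noting that A is similar to its Jordan form J, which has the same characteristic polynomial as A) gives
  χ_A(x) = x^3 + 4*x^2 + 4*x
which factors as x*(x + 2)^2. The eigenvalues (with algebraic multiplicities) are λ = -2 with multiplicity 2, λ = 0 with multiplicity 1.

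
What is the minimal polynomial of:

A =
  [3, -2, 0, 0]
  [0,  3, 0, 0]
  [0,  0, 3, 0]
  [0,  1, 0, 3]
x^2 - 6*x + 9

The characteristic polynomial is χ_A(x) = (x - 3)^4, so the eigenvalues are known. The minimal polynomial is
  m_A(x) = Π_λ (x − λ)^{k_λ}
where k_λ is the size of the *largest* Jordan block for λ (equivalently, the smallest k with (A − λI)^k v = 0 for every generalised eigenvector v of λ).

  λ = 3: largest Jordan block has size 2, contributing (x − 3)^2

So m_A(x) = (x - 3)^2 = x^2 - 6*x + 9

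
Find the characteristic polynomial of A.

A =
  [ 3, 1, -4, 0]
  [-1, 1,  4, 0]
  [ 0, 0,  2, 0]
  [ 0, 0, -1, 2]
x^4 - 8*x^3 + 24*x^2 - 32*x + 16

Expanding det(x·I − A) (e.g. by cofactor expansion or by noting that A is similar to its Jordan form J, which has the same characteristic polynomial as A) gives
  χ_A(x) = x^4 - 8*x^3 + 24*x^2 - 32*x + 16
which factors as (x - 2)^4. The eigenvalues (with algebraic multiplicities) are λ = 2 with multiplicity 4.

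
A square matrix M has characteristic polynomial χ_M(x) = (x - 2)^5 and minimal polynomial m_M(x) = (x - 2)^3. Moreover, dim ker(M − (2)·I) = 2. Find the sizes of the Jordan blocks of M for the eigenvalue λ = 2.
Block sizes for λ = 2: [3, 2]

Step 1 — from the characteristic polynomial, algebraic multiplicity of λ = 2 is 5. From dim ker(M − (2)·I) = 2, there are exactly 2 Jordan blocks for λ = 2.
Step 2 — from the minimal polynomial, the factor (x − 2)^3 tells us the largest block for λ = 2 has size 3.
Step 3 — with total size 5, 2 blocks, and largest block 3, the block sizes (in nonincreasing order) are [3, 2].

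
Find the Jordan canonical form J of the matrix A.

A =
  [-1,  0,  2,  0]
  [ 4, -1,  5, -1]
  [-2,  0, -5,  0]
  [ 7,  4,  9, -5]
J_3(-3) ⊕ J_1(-3)

The characteristic polynomial is
  det(x·I − A) = x^4 + 12*x^3 + 54*x^2 + 108*x + 81 = (x + 3)^4

Eigenvalues and multiplicities (the geometric multiplicity of λ is n − rank(A − λI), which equals the number of Jordan blocks for λ):
  λ = -3: algebraic multiplicity = 4, geometric multiplicity = 2

Determining the block sizes for each eigenvalue:
  λ = -3: with am = 4 and gm = 2, the partition is not yet determined (e.g. several partitions of 4 into 2 parts exist). Let N = A − (-3)·I. Computing rank(N^1) = 2, rank(N^2) = 1, rank(N^3) = 0; the number of blocks of size ≥ j is rank(N^{j−1}) − rank(N^j), giving [2, 1, 1]. So we have 1 block(s) of size 3, 1 block(s) of size 1 → block sizes [3, 1]

Assembling the blocks gives a Jordan form
J =
  [-3,  1,  0,  0]
  [ 0, -3,  1,  0]
  [ 0,  0, -3,  0]
  [ 0,  0,  0, -3]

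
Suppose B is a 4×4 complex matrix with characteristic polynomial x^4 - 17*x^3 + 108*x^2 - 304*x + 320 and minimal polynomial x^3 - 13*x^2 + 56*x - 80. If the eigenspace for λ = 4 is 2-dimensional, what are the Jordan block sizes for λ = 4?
Block sizes for λ = 4: [2, 1]

Step 1 — from the characteristic polynomial, algebraic multiplicity of λ = 4 is 3. From dim ker(B − (4)·I) = 2, there are exactly 2 Jordan blocks for λ = 4.
Step 2 — from the minimal polynomial, the factor (x − 4)^2 tells us the largest block for λ = 4 has size 2.
Step 3 — with total size 3, 2 blocks, and largest block 2, the block sizes (in nonincreasing order) are [2, 1].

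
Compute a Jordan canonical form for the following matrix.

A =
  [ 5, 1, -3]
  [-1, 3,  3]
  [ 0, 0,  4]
J_2(4) ⊕ J_1(4)

The characteristic polynomial is
  det(x·I − A) = x^3 - 12*x^2 + 48*x - 64 = (x - 4)^3

Eigenvalues and multiplicities (the geometric multiplicity of λ is n − rank(A − λI), which equals the number of Jordan blocks for λ):
  λ = 4: algebraic multiplicity = 3, geometric multiplicity = 2

Determining the block sizes for each eigenvalue:
  λ = 4: 2 blocks summing to 3 forces exactly one block of size 2 and the rest size 1 → block sizes [2, 1]

Assembling the blocks gives a Jordan form
J =
  [4, 1, 0]
  [0, 4, 0]
  [0, 0, 4]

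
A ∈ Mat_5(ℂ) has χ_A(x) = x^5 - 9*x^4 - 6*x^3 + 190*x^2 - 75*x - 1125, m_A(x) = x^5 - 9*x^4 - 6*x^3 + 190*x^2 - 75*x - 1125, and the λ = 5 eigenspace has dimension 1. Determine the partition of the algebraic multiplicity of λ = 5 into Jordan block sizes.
Block sizes for λ = 5: [3]

Step 1 — from the characteristic polynomial, algebraic multiplicity of λ = 5 is 3. From dim ker(A − (5)·I) = 1, there are exactly 1 Jordan blocks for λ = 5.
Step 2 — from the minimal polynomial, the factor (x − 5)^3 tells us the largest block for λ = 5 has size 3.
Step 3 — with total size 3, 1 blocks, and largest block 3, the block sizes (in nonincreasing order) are [3].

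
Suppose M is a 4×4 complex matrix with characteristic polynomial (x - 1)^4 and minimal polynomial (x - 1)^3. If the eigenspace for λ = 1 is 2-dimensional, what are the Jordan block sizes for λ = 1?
Block sizes for λ = 1: [3, 1]

Step 1 — from the characteristic polynomial, algebraic multiplicity of λ = 1 is 4. From dim ker(M − (1)·I) = 2, there are exactly 2 Jordan blocks for λ = 1.
Step 2 — from the minimal polynomial, the factor (x − 1)^3 tells us the largest block for λ = 1 has size 3.
Step 3 — with total size 4, 2 blocks, and largest block 3, the block sizes (in nonincreasing order) are [3, 1].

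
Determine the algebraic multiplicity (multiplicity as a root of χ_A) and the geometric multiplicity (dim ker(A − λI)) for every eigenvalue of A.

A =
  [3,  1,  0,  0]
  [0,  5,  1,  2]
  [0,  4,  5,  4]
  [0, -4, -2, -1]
λ = 3: alg = 4, geom = 2

Step 1 — factor the characteristic polynomial to read off the algebraic multiplicities:
  χ_A(x) = (x - 3)^4

Step 2 — compute geometric multiplicities via the rank-nullity identity g(λ) = n − rank(A − λI):
  rank(A − (3)·I) = 2, so dim ker(A − (3)·I) = n − 2 = 2

Summary:
  λ = 3: algebraic multiplicity = 4, geometric multiplicity = 2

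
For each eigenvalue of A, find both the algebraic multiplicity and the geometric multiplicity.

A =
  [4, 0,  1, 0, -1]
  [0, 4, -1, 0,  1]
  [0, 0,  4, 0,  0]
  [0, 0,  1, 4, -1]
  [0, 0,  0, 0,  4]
λ = 4: alg = 5, geom = 4

Step 1 — factor the characteristic polynomial to read off the algebraic multiplicities:
  χ_A(x) = (x - 4)^5

Step 2 — compute geometric multiplicities via the rank-nullity identity g(λ) = n − rank(A − λI):
  rank(A − (4)·I) = 1, so dim ker(A − (4)·I) = n − 1 = 4

Summary:
  λ = 4: algebraic multiplicity = 5, geometric multiplicity = 4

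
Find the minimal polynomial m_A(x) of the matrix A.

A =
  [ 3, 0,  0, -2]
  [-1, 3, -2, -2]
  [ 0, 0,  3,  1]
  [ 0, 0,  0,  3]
x^2 - 6*x + 9

The characteristic polynomial is χ_A(x) = (x - 3)^4, so the eigenvalues are known. The minimal polynomial is
  m_A(x) = Π_λ (x − λ)^{k_λ}
where k_λ is the size of the *largest* Jordan block for λ (equivalently, the smallest k with (A − λI)^k v = 0 for every generalised eigenvector v of λ).

  λ = 3: largest Jordan block has size 2, contributing (x − 3)^2

So m_A(x) = (x - 3)^2 = x^2 - 6*x + 9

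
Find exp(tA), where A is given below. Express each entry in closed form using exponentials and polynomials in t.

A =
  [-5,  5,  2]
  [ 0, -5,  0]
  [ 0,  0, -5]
e^{tA} =
  [exp(-5*t), 5*t*exp(-5*t), 2*t*exp(-5*t)]
  [0, exp(-5*t), 0]
  [0, 0, exp(-5*t)]

Strategy: write A = P · J · P⁻¹ where J is a Jordan canonical form, so e^{tA} = P · e^{tJ} · P⁻¹, and e^{tJ} can be computed block-by-block.

A has Jordan form
J =
  [-5,  1,  0]
  [ 0, -5,  0]
  [ 0,  0, -5]
(up to reordering of blocks).

Per-block formulas:
  For a 2×2 Jordan block J_2(-5): exp(t · J_2(-5)) = e^(-5t)·(I + t·N), where N is the 2×2 nilpotent shift.
  For a 1×1 block at λ = -5: exp(t · [-5]) = [e^(-5t)].

After assembling e^{tJ} and conjugating by P, we get:

e^{tA} =
  [exp(-5*t), 5*t*exp(-5*t), 2*t*exp(-5*t)]
  [0, exp(-5*t), 0]
  [0, 0, exp(-5*t)]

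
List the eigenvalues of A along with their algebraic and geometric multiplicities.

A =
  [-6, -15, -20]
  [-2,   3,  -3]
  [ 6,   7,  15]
λ = 4: alg = 3, geom = 1

Step 1 — factor the characteristic polynomial to read off the algebraic multiplicities:
  χ_A(x) = (x - 4)^3

Step 2 — compute geometric multiplicities via the rank-nullity identity g(λ) = n − rank(A − λI):
  rank(A − (4)·I) = 2, so dim ker(A − (4)·I) = n − 2 = 1

Summary:
  λ = 4: algebraic multiplicity = 3, geometric multiplicity = 1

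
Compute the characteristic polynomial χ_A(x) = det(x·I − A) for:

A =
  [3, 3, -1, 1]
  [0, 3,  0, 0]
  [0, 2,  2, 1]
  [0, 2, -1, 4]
x^4 - 12*x^3 + 54*x^2 - 108*x + 81

Expanding det(x·I − A) (e.g. by cofactor expansion or by noting that A is similar to its Jordan form J, which has the same characteristic polynomial as A) gives
  χ_A(x) = x^4 - 12*x^3 + 54*x^2 - 108*x + 81
which factors as (x - 3)^4. The eigenvalues (with algebraic multiplicities) are λ = 3 with multiplicity 4.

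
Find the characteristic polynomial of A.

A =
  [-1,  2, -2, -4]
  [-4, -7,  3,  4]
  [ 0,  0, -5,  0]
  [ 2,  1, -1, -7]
x^4 + 20*x^3 + 150*x^2 + 500*x + 625

Expanding det(x·I − A) (e.g. by cofactor expansion or by noting that A is similar to its Jordan form J, which has the same characteristic polynomial as A) gives
  χ_A(x) = x^4 + 20*x^3 + 150*x^2 + 500*x + 625
which factors as (x + 5)^4. The eigenvalues (with algebraic multiplicities) are λ = -5 with multiplicity 4.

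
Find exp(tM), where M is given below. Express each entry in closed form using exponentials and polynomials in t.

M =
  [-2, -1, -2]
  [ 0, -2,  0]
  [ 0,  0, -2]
e^{tM} =
  [exp(-2*t), -t*exp(-2*t), -2*t*exp(-2*t)]
  [0, exp(-2*t), 0]
  [0, 0, exp(-2*t)]

Strategy: write M = P · J · P⁻¹ where J is a Jordan canonical form, so e^{tM} = P · e^{tJ} · P⁻¹, and e^{tJ} can be computed block-by-block.

M has Jordan form
J =
  [-2,  1,  0]
  [ 0, -2,  0]
  [ 0,  0, -2]
(up to reordering of blocks).

Per-block formulas:
  For a 1×1 block at λ = -2: exp(t · [-2]) = [e^(-2t)].
  For a 2×2 Jordan block J_2(-2): exp(t · J_2(-2)) = e^(-2t)·(I + t·N), where N is the 2×2 nilpotent shift.

After assembling e^{tJ} and conjugating by P, we get:

e^{tM} =
  [exp(-2*t), -t*exp(-2*t), -2*t*exp(-2*t)]
  [0, exp(-2*t), 0]
  [0, 0, exp(-2*t)]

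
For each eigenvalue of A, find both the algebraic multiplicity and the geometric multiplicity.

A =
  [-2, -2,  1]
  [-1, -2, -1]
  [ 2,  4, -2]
λ = -2: alg = 3, geom = 1

Step 1 — factor the characteristic polynomial to read off the algebraic multiplicities:
  χ_A(x) = (x + 2)^3

Step 2 — compute geometric multiplicities via the rank-nullity identity g(λ) = n − rank(A − λI):
  rank(A − (-2)·I) = 2, so dim ker(A − (-2)·I) = n − 2 = 1

Summary:
  λ = -2: algebraic multiplicity = 3, geometric multiplicity = 1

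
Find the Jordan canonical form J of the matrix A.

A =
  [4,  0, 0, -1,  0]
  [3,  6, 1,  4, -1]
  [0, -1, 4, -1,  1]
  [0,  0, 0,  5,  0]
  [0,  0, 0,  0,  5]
J_1(4) ⊕ J_2(5) ⊕ J_1(5) ⊕ J_1(5)

The characteristic polynomial is
  det(x·I − A) = x^5 - 24*x^4 + 230*x^3 - 1100*x^2 + 2625*x - 2500 = (x - 5)^4*(x - 4)

Eigenvalues and multiplicities (the geometric multiplicity of λ is n − rank(A − λI), which equals the number of Jordan blocks for λ):
  λ = 4: algebraic multiplicity = 1, geometric multiplicity = 1
  λ = 5: algebraic multiplicity = 4, geometric multiplicity = 3

Determining the block sizes for each eigenvalue:
  λ = 4: one block (gm = 1), so the single block has size am = 1 → block sizes [1]
  λ = 5: 3 blocks summing to 4 forces exactly one block of size 2 and the rest size 1 → block sizes [2, 1, 1]

Assembling the blocks gives a Jordan form
J =
  [4, 0, 0, 0, 0]
  [0, 5, 1, 0, 0]
  [0, 0, 5, 0, 0]
  [0, 0, 0, 5, 0]
  [0, 0, 0, 0, 5]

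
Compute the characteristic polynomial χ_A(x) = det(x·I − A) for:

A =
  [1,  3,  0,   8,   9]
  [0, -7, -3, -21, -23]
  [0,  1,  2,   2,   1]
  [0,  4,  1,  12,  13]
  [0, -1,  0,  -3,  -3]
x^5 - 5*x^4 + 10*x^3 - 10*x^2 + 5*x - 1

Expanding det(x·I − A) (e.g. by cofactor expansion or by noting that A is similar to its Jordan form J, which has the same characteristic polynomial as A) gives
  χ_A(x) = x^5 - 5*x^4 + 10*x^3 - 10*x^2 + 5*x - 1
which factors as (x - 1)^5. The eigenvalues (with algebraic multiplicities) are λ = 1 with multiplicity 5.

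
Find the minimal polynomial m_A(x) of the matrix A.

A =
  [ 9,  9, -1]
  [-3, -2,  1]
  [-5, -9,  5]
x^3 - 12*x^2 + 48*x - 64

The characteristic polynomial is χ_A(x) = (x - 4)^3, so the eigenvalues are known. The minimal polynomial is
  m_A(x) = Π_λ (x − λ)^{k_λ}
where k_λ is the size of the *largest* Jordan block for λ (equivalently, the smallest k with (A − λI)^k v = 0 for every generalised eigenvector v of λ).

  λ = 4: largest Jordan block has size 3, contributing (x − 4)^3

So m_A(x) = (x - 4)^3 = x^3 - 12*x^2 + 48*x - 64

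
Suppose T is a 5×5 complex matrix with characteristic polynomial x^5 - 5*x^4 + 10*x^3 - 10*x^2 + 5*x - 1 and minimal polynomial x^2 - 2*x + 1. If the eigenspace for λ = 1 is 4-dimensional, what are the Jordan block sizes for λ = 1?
Block sizes for λ = 1: [2, 1, 1, 1]

Step 1 — from the characteristic polynomial, algebraic multiplicity of λ = 1 is 5. From dim ker(T − (1)·I) = 4, there are exactly 4 Jordan blocks for λ = 1.
Step 2 — from the minimal polynomial, the factor (x − 1)^2 tells us the largest block for λ = 1 has size 2.
Step 3 — with total size 5, 4 blocks, and largest block 2, the block sizes (in nonincreasing order) are [2, 1, 1, 1].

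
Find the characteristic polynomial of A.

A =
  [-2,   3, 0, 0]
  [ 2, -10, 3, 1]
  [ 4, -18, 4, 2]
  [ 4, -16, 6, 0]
x^4 + 8*x^3 + 24*x^2 + 32*x + 16

Expanding det(x·I − A) (e.g. by cofactor expansion or by noting that A is similar to its Jordan form J, which has the same characteristic polynomial as A) gives
  χ_A(x) = x^4 + 8*x^3 + 24*x^2 + 32*x + 16
which factors as (x + 2)^4. The eigenvalues (with algebraic multiplicities) are λ = -2 with multiplicity 4.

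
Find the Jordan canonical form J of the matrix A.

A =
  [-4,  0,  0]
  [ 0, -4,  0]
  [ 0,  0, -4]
J_1(-4) ⊕ J_1(-4) ⊕ J_1(-4)

The characteristic polynomial is
  det(x·I − A) = x^3 + 12*x^2 + 48*x + 64 = (x + 4)^3

Eigenvalues and multiplicities (the geometric multiplicity of λ is n − rank(A − λI), which equals the number of Jordan blocks for λ):
  λ = -4: algebraic multiplicity = 3, geometric multiplicity = 3

Determining the block sizes for each eigenvalue:
  λ = -4: gm = am = 3, so every block has size 1 → block sizes [1, 1, 1]

Assembling the blocks gives a Jordan form
J =
  [-4,  0,  0]
  [ 0, -4,  0]
  [ 0,  0, -4]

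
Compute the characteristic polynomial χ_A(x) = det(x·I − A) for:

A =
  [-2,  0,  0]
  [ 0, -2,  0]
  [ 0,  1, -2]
x^3 + 6*x^2 + 12*x + 8

Expanding det(x·I − A) (e.g. by cofactor expansion or by noting that A is similar to its Jordan form J, which has the same characteristic polynomial as A) gives
  χ_A(x) = x^3 + 6*x^2 + 12*x + 8
which factors as (x + 2)^3. The eigenvalues (with algebraic multiplicities) are λ = -2 with multiplicity 3.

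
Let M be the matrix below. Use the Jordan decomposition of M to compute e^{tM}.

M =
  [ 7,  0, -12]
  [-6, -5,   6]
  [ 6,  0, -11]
e^{tM} =
  [2*exp(t) - exp(-5*t), 0, -2*exp(t) + 2*exp(-5*t)]
  [-exp(t) + exp(-5*t), exp(-5*t), exp(t) - exp(-5*t)]
  [exp(t) - exp(-5*t), 0, -exp(t) + 2*exp(-5*t)]

Strategy: write M = P · J · P⁻¹ where J is a Jordan canonical form, so e^{tM} = P · e^{tJ} · P⁻¹, and e^{tJ} can be computed block-by-block.

M has Jordan form
J =
  [-5,  0, 0]
  [ 0, -5, 0]
  [ 0,  0, 1]
(up to reordering of blocks).

Per-block formulas:
  For a 1×1 block at λ = -5: exp(t · [-5]) = [e^(-5t)].
  For a 1×1 block at λ = 1: exp(t · [1]) = [e^(1t)].

After assembling e^{tJ} and conjugating by P, we get:

e^{tM} =
  [2*exp(t) - exp(-5*t), 0, -2*exp(t) + 2*exp(-5*t)]
  [-exp(t) + exp(-5*t), exp(-5*t), exp(t) - exp(-5*t)]
  [exp(t) - exp(-5*t), 0, -exp(t) + 2*exp(-5*t)]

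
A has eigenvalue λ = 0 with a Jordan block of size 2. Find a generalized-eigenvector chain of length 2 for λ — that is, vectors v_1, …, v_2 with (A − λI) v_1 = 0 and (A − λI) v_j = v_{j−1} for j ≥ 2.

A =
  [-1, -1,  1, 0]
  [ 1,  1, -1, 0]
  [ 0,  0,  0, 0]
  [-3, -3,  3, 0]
A Jordan chain for λ = 0 of length 2:
v_1 = (-1, 1, 0, -3)ᵀ
v_2 = (1, 0, 0, 0)ᵀ

Let N = A − (0)·I. We want v_2 with N^2 v_2 = 0 but N^1 v_2 ≠ 0; then v_{j-1} := N · v_j for j = 2, …, 2.

Pick v_2 = (1, 0, 0, 0)ᵀ.
Then v_1 = N · v_2 = (-1, 1, 0, -3)ᵀ.

Sanity check: (A − (0)·I) v_1 = (0, 0, 0, 0)ᵀ = 0. ✓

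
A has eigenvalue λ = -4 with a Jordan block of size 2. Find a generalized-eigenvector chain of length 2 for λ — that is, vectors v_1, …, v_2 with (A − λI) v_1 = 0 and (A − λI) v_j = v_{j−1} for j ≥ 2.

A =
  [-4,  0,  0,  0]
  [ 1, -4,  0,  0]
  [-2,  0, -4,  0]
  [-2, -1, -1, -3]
A Jordan chain for λ = -4 of length 2:
v_1 = (0, 1, -2, -1)ᵀ
v_2 = (1, -1, 0, 0)ᵀ

Let N = A − (-4)·I. We want v_2 with N^2 v_2 = 0 but N^1 v_2 ≠ 0; then v_{j-1} := N · v_j for j = 2, …, 2.

Pick v_2 = (1, -1, 0, 0)ᵀ.
Then v_1 = N · v_2 = (0, 1, -2, -1)ᵀ.

Sanity check: (A − (-4)·I) v_1 = (0, 0, 0, 0)ᵀ = 0. ✓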